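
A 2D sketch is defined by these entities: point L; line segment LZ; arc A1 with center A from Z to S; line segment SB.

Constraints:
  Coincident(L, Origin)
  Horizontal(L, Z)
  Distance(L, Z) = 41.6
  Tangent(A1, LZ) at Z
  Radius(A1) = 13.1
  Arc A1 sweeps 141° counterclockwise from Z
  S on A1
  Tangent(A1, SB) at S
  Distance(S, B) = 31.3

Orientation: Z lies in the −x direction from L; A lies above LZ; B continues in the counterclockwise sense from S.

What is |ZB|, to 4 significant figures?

45.89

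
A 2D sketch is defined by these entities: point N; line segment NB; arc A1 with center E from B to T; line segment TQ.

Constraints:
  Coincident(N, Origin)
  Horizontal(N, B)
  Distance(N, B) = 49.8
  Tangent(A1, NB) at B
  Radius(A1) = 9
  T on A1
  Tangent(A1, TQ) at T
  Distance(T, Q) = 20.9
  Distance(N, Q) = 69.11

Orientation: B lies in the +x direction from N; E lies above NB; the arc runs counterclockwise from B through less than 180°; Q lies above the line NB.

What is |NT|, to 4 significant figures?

58.93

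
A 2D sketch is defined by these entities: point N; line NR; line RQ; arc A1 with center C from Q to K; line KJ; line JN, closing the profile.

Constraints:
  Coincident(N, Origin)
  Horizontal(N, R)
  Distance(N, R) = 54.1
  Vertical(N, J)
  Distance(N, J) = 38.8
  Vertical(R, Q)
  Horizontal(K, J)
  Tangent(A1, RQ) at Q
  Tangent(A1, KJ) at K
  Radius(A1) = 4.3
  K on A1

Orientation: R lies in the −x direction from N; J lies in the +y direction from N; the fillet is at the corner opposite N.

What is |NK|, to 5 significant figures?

63.131

The virtual corner opposite N is at (-54.100, 38.800). The tangent condition forces CQ to be normal to RQ and the tangent condition forces CK to be normal to KJ, with radius 4.3, so the center C sits 4.3 in from both sides at C = (-49.800, 34.500). That places the tangent points at Q = (-54.100, 34.500) on RQ and K = (-49.800, 38.800) on KJ. Then |NK| = |K − N| = 63.131.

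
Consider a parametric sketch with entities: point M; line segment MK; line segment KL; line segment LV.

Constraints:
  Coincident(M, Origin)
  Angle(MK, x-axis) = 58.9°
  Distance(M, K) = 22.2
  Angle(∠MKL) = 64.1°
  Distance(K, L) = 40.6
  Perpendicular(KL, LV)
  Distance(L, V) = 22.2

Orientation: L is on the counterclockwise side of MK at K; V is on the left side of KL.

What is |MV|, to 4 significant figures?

30.98

M is at the origin; MK runs at 58.9° with length 22.2, so K = 22.2·(cos 58.9°, sin 58.9°) = (11.47, 19.01). ∠MKL = 64.1°, so KL runs at 58.9° + (180° − 64.1°) = 174.8° from the x-axis; with |KL| = 40.6, L = K + 40.6·(cos 174.8°, sin 174.8°) = (-28.97, 22.69). KL ⟂ LV; with |LV| = 22.2 on the left of KL, V = L + 22.2·(-0.09063, -0.9959) = (-30.98, 0.5802). Then |MV| = |V − M| = 30.98.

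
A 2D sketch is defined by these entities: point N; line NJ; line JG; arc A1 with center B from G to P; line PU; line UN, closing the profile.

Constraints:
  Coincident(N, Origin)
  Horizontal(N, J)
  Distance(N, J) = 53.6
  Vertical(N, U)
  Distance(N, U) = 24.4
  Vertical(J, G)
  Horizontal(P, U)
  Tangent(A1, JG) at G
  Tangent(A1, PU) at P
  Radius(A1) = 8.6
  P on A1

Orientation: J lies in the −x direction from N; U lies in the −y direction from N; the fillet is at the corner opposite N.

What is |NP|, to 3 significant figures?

51.2

N is at the origin; NJ is horizontal with |NJ| = 53.6 and J on the −x side, so J = (-53.6, 0.00). N and U share the same x with |NU| = 24.4 and U on the −y side, so U = (0.00, -24.4). The virtual corner opposite N is at (-53.6, -24.4). A1 meets JG tangentially, so BG is at right angles to JG and A1 meets PU tangentially, so BP is at right angles to PU, with radius 8.6, so the center B sits 8.6 in from both sides at B = (-45.0, -15.8). That places the tangent points at G = (-53.6, -15.8) on JG and P = (-45.0, -24.4) on PU. Then |NP| = |P − N| = 51.2.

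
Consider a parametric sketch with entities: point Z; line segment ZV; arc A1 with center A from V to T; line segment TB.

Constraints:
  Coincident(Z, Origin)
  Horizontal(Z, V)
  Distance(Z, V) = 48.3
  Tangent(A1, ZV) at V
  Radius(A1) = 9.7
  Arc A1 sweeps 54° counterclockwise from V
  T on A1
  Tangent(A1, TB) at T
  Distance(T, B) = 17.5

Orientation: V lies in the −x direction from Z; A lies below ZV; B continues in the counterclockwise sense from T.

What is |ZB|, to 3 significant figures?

68.9

Z is at the origin; ZV is horizontal with |ZV| = 48.3 and V on the −x side, so V = (-48.3, 0.00). The tangent condition forces AV to be normal to ZV, so A = V + (0, -9.7) = (-48.3, -9.70). On A1, V sits at bearing 90° from A; a 54° counterclockwise sweep puts T at bearing 144°, so T = A + 9.7·(cos 144°, sin 144°) = (-56.1, -4.00). A1 meets TB tangentially, so AT is at right angles to TB, so TB runs along (−sin 144°, cos 144°); with |TB| = 17.5, B = (-66.4, -18.2). Then |ZB| = |B − Z| = 68.9.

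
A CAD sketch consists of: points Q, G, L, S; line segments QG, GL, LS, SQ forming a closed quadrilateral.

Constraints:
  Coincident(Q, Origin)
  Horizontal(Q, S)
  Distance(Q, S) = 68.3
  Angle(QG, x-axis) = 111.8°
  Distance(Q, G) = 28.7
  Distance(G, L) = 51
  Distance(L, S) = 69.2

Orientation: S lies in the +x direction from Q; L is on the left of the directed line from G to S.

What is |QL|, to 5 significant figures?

64.869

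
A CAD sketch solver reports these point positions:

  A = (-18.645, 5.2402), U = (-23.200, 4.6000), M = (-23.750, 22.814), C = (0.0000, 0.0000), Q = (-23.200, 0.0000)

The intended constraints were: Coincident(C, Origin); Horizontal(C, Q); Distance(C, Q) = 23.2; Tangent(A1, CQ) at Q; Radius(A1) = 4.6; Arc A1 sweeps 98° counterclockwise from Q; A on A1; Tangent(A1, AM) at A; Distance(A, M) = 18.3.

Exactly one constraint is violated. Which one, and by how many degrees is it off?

Tangent(A1, AM) at A — off by 8.20°.

C = (0.00, 0.00) ✓; C.y = 0.00, Q.y = 0.00 ✓; |CQ| = 23.20 ✓; ∠(UQ, QC) = 90.00° ✓; |UQ| = 4.600 ✓; bearing(U→A) − bearing(U→Q) = 98.00° ✓; |UA| = 4.600 ✓; ∠(UA, AM) = 81.80° ✗; |AM| = 18.30 ✓.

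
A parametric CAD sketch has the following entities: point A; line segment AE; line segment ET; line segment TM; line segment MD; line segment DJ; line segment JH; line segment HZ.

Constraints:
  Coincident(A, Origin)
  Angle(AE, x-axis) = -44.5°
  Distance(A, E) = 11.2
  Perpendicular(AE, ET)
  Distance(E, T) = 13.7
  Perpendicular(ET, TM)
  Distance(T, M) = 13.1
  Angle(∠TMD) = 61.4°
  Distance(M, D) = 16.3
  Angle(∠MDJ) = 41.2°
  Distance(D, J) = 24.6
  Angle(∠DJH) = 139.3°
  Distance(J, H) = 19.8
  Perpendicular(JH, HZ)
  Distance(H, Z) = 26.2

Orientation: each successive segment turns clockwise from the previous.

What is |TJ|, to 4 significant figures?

9.697

A is at the origin; AE runs at -44.5° with length 11.2, so E = (7.988, -7.850). The perpendicularity gives ET at right angles to AE, so ET runs at -134.5°; with |ET| = 13.7, T = (-1.614, -17.62). ET is perpendicular to TM, so TM runs at 135.5°; with |TM| = 13.1, M = (-10.96, -8.440). ∠TMD = 61.4° gives MD at 16.90° from the x-axis; with |MD| = 16.3, D = (4.638, -3.701). ∠MDJ = 41.2° gives DJ at -121.9° from the x-axis; with |DJ| = 24.6, J = (-8.361, -24.59). Then |TJ| = |J − T| = 9.697.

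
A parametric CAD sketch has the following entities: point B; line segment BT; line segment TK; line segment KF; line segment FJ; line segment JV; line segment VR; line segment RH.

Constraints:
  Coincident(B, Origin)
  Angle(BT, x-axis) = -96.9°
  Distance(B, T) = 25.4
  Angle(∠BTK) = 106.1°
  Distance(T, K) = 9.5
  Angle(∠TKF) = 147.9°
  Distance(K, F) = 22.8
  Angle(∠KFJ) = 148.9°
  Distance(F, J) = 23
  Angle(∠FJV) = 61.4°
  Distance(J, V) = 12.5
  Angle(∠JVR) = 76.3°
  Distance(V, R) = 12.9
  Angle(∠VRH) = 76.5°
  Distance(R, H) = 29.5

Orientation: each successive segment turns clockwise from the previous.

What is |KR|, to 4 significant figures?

28.62

∠FJV = 61.4° gives JV at 7.400° from the x-axis; with |JV| = 12.5, V = (-34.56, 2.354). ∠JVR = 76.3° gives VR at -96.30° from the x-axis; with |VR| = 12.9, R = (-35.97, -10.47). Then |KR| = |R − K| = 28.62.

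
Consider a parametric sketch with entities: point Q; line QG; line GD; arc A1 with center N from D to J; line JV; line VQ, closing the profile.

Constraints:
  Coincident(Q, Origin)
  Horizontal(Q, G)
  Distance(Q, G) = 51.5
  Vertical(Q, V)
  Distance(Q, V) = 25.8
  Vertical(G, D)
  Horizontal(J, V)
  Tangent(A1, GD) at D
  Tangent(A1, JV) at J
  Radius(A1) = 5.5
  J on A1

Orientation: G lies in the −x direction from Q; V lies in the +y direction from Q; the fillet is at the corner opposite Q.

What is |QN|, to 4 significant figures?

50.28

Q is at the origin; Q and G share the same y with |QG| = 51.5 and G on the −x side, so G = (-51.50, 0.000). QV is vertical with |QV| = 25.8 and V on the +y side, so V = (0.000, 25.80). The virtual corner opposite Q is at (-51.50, 25.80). Tangency of A1 to GD means the radius ND is perpendicular to GD and tangency of A1 to JV means the radius NJ is perpendicular to JV, with radius 5.5, so the center N sits 5.5 in from both sides at N = (-46.00, 20.30). Then |QN| = |N − Q| = 50.28.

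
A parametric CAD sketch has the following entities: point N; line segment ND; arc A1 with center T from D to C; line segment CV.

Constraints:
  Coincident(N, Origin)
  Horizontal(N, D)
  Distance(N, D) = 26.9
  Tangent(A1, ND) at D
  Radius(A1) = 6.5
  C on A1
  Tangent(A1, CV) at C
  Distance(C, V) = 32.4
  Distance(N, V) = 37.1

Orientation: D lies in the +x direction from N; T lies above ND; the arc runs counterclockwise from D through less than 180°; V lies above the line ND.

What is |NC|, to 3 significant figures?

33.6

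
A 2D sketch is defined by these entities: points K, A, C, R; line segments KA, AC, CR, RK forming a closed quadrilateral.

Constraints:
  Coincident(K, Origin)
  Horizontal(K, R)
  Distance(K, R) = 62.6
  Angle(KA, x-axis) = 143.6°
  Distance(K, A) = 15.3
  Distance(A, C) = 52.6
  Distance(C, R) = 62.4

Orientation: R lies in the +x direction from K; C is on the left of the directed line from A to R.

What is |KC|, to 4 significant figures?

53.32

K is at the origin; K and R share the same y with |KR| = 62.6 and R in +x, so R = (62.6, 0). KA runs at 143.6° with |KA| = 15.3, so A = (-12.31, 9.079). C is determined by |AC| = 52.6 and |CR| = 62.4 together: it lies at the intersection of circle(A, 52.6) and circle(R, 62.4). With |AR| = 75.46, the foot of the radical line on AR is 30.26 from A and the perpendicular offset is √(52.6² − 30.26²) = 43.02. Taking the left-of-AR solution: C = (22.91, 48.15).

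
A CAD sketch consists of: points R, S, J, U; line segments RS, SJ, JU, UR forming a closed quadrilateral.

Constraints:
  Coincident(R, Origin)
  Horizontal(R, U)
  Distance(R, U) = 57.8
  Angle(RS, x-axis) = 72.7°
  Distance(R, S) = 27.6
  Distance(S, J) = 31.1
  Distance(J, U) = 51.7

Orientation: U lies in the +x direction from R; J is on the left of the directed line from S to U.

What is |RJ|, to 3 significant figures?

56.0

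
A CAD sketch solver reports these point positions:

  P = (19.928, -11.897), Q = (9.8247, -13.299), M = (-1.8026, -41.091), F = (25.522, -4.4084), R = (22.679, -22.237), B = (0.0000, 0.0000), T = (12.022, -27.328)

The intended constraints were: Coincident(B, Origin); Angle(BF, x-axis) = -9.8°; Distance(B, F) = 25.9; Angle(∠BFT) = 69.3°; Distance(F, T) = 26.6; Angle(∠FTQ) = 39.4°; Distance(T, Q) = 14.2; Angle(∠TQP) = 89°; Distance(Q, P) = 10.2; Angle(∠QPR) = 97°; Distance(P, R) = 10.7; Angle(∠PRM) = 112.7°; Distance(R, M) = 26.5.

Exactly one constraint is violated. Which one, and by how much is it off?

Distance(R, M) = 26.5 — off by 4.40.

B = (0.00, 0.00) ✓; BF at -9.800° ✓; |BF| = 25.90 ✓; ∠BFT = 69.30° ✓; |FT| = 26.60 ✓; ∠FTQ = 39.40° ✓; |TQ| = 14.20 ✓; ∠TQP = 89.00° ✓; |QP| = 10.20 ✓; ∠QPR = 97.00° ✓; |PR| = 10.70 ✓; ∠PRM = 112.7° ✓; |RM| = 30.90 ✗.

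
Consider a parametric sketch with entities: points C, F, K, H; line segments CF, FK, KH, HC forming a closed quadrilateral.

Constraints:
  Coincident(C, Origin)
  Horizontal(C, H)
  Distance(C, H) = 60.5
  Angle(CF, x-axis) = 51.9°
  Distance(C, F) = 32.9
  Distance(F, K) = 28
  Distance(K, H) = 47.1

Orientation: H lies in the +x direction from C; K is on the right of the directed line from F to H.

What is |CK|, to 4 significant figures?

13.47

C is at the origin; C and H share the same y with |CH| = 60.5 and H in +x, so H = (60.5, 0). CF runs at 51.9° with |CF| = 32.9, so F = (20.30, 25.89). K is determined by |FK| = 28.0 and |KH| = 47.1 together: it lies at the intersection of circle(F, 28.0) and circle(H, 47.1). With |FH| = 47.82, the foot of the radical line on FH is 8.908 from F and the perpendicular offset is √(28.0² − 8.908²) = 26.55. Taking the right-of-FH solution: K = (13.42, -1.250).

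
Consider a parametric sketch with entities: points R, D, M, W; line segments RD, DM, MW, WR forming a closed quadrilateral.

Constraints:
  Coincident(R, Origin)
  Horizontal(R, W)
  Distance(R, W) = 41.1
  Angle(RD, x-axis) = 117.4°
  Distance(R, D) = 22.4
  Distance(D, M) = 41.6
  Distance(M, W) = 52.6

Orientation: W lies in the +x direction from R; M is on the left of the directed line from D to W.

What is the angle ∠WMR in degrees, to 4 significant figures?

46.14°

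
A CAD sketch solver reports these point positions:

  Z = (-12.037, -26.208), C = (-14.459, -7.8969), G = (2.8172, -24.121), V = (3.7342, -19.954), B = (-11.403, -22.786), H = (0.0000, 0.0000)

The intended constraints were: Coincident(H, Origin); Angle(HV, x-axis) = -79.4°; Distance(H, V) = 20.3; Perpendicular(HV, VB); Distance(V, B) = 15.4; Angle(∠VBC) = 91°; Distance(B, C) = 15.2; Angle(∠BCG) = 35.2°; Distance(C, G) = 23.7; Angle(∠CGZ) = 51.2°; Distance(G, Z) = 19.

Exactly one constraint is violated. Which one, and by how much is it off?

Distance(G, Z) = 19 — off by 4.00.

H = (0.00, 0.00) ✓; HV at -79.40° ✓; |HV| = 20.30 ✓; ∠(HV, VB) = 90.00° ✓; |VB| = 15.40 ✓; ∠VBC = 91.00° ✓; |BC| = 15.20 ✓; ∠BCG = 35.20° ✓; |CG| = 23.70 ✓; ∠CGZ = 51.20° ✓; |GZ| = 15.00 ✗.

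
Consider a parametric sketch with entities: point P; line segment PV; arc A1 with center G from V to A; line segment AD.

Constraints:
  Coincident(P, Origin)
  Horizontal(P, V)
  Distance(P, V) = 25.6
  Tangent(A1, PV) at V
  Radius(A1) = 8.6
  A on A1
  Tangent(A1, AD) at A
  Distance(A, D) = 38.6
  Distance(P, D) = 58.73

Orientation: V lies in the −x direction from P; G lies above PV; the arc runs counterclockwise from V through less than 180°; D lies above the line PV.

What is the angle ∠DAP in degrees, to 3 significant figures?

152°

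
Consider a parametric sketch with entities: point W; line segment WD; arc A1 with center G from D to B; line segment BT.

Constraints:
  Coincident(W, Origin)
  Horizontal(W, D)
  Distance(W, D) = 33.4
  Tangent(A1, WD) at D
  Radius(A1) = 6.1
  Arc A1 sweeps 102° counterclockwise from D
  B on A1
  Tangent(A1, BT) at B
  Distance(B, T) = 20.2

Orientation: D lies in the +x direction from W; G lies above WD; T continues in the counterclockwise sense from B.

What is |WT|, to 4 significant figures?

44.41

On A1, D sits at bearing -90° from G; a 102° counterclockwise sweep puts B at bearing 12°, so B = G + 6.1·(cos 12°, sin 12°) = (39.37, 7.368). The tangent condition forces GB to be normal to BT, so BT runs along (−sin 12°, cos 12°); with |BT| = 20.2, T = (35.17, 27.13). Then |WT| = |T − W| = 44.41.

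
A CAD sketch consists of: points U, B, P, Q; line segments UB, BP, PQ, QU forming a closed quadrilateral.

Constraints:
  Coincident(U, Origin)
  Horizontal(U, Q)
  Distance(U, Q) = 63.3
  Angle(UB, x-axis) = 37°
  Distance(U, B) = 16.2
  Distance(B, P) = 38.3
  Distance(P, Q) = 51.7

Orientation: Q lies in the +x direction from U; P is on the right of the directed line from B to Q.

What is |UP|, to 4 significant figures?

34.23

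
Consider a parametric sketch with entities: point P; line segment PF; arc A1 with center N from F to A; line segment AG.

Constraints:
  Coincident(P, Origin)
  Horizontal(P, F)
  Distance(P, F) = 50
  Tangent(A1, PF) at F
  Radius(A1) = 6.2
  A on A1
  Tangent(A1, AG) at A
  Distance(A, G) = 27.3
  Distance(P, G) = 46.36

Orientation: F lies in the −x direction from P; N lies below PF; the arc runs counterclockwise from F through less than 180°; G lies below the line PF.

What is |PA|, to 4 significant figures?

55.44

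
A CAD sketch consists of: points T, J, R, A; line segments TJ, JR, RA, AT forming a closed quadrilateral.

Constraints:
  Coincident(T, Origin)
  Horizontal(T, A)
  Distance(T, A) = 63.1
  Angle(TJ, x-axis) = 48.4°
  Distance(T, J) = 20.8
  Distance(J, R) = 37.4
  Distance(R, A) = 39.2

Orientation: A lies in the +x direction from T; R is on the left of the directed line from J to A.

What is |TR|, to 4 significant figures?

57.62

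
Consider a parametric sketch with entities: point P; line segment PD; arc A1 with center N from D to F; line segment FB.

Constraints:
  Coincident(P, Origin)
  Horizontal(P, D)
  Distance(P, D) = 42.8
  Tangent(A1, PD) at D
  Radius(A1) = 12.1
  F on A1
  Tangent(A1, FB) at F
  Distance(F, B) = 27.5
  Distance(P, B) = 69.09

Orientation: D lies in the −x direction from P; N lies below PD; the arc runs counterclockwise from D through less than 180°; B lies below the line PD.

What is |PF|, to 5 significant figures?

55.922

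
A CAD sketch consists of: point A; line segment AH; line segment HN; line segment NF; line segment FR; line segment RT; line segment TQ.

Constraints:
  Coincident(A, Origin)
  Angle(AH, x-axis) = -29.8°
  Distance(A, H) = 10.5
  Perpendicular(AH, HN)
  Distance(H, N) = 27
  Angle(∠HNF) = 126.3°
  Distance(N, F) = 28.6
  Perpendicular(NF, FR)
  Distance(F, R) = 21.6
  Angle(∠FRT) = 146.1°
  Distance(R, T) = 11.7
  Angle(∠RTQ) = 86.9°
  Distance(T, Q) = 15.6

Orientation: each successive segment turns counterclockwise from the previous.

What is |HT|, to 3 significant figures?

39.2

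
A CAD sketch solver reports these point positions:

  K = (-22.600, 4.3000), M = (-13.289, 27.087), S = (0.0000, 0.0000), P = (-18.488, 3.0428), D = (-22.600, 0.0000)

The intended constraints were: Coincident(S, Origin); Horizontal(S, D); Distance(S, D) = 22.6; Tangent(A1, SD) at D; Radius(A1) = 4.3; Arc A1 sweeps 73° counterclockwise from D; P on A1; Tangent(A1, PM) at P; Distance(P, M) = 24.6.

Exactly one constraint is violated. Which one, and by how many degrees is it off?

Tangent(A1, PM) at P — off by 4.80°.

S = (0.00, 0.00) ✓; S.y = 0.00, D.y = 0.00 ✓; |SD| = 22.60 ✓; ∠(KD, DS) = 90.00° ✓; |KD| = 4.300 ✓; bearing(K→P) − bearing(K→D) = 73.00° ✓; |KP| = 4.300 ✓; ∠(KP, PM) = 85.20° ✗; |PM| = 24.60 ✓.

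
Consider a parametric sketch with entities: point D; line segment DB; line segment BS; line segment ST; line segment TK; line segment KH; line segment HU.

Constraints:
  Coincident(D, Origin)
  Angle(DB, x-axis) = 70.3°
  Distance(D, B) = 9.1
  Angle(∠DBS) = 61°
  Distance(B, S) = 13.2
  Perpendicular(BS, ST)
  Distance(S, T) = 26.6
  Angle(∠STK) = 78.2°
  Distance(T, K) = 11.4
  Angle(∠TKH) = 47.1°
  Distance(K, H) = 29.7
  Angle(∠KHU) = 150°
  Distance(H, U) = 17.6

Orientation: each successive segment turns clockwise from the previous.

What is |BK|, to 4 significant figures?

24.35

D is at the origin; DB runs at 70.3° with length 9.1, so B = (3.068, 8.567). ∠DBS = 61.0° gives BS at -48.70° from the x-axis; with |BS| = 13.2, S = (11.78, -1.349). BS is perpendicular to ST, so ST runs at -138.7°; with |ST| = 26.6, T = (-8.204, -18.91). ∠STK = 78.2° gives TK at 119.5° from the x-axis; with |TK| = 11.4, K = (-13.82, -8.983). Then |BK| = |K − B| = 24.35.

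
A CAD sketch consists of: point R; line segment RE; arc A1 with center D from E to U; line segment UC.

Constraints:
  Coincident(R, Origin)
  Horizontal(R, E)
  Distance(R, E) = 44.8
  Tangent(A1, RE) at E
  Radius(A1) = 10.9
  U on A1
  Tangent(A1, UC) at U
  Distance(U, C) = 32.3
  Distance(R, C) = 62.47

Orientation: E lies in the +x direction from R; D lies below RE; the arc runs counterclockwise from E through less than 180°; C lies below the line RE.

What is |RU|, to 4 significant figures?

37.06

Checks: R = (0.00, 0.00) ✓; |DU| = 10.90 ✓; ∠(DU, UC) = 90.00° ✓; |UC| = 32.30 ✓; |RC| = 62.47 ✓.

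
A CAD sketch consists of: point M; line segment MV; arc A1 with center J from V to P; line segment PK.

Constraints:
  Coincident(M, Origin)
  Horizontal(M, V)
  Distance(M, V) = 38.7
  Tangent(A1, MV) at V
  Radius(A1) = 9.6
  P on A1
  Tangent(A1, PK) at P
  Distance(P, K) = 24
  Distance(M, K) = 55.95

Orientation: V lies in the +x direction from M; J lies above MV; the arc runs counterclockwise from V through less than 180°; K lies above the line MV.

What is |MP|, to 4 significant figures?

49.46

Checks: |JP| = 9.600 ✓; ∠(JP, PK) = 90.00° ✓; |PK| = 24.00 ✓; |MK| = 55.95 ✓.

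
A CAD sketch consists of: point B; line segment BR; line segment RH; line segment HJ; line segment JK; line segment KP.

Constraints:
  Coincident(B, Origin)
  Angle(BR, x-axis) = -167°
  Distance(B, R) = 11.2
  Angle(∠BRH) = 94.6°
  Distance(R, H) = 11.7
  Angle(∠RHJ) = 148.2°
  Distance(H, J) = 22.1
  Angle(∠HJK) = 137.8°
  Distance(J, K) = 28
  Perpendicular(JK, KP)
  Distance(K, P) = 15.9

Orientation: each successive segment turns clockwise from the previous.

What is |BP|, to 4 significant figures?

39.71

B is at the origin; BR runs at -167.0° with length 11.2, so R = (-10.91, -2.519). ∠BRH = 94.6° gives RH at 107.6° from the x-axis; with |RH| = 11.7, H = (-14.45, 8.633). ∠RHJ = 148.2° gives HJ at 75.80° from the x-axis; with |HJ| = 22.1, J = (-9.029, 30.06). ∠HJK = 137.8° gives JK at 33.60° from the x-axis; with |JK| = 28.0, K = (14.29, 45.55). JK ⟂ KP, so KP runs at -56.40°; with |KP| = 15.9, P = (23.09, 32.31). Then |BP| = |P − B| = 39.71.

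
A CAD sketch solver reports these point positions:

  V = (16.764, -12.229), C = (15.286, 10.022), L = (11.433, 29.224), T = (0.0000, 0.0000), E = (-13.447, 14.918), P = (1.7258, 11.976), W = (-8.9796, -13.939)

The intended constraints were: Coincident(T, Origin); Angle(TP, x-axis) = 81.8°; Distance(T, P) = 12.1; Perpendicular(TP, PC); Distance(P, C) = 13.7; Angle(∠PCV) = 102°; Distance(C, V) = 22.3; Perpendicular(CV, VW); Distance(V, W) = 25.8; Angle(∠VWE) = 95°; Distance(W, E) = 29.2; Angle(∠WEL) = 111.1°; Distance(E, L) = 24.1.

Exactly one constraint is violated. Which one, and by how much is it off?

Distance(E, L) = 24.1 — off by 4.60.

T = (0.00, 0.00) ✓; TP at 81.80° ✓; |TP| = 12.10 ✓; ∠(TP, PC) = 90.00° ✓; |PC| = 13.70 ✓; ∠PCV = 102.0° ✓; |CV| = 22.30 ✓; ∠(CV, VW) = 90.00° ✓; |VW| = 25.80 ✓; ∠VWE = 95.00° ✓; |WE| = 29.20 ✓; ∠WEL = 111.1° ✓; |EL| = 28.70 ✗.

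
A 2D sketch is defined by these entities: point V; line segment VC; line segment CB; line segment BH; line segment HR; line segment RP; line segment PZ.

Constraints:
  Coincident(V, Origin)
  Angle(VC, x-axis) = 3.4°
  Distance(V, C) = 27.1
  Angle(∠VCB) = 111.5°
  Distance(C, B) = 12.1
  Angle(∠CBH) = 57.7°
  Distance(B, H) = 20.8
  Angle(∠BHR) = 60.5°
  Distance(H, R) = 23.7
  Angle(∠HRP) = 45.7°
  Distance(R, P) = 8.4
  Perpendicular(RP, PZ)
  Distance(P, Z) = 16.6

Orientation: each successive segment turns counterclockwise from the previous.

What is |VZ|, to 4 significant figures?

10.73

V is at the origin; VC runs at 3.4° with length 27.1, so C = (27.05, 1.607). ∠VCB = 111.5° gives CB at 71.90° from the x-axis; with |CB| = 12.1, B = (30.81, 13.11). ∠CBH = 57.7° gives BH at -165.8° from the x-axis; with |BH| = 20.8, H = (10.65, 8.006). ∠BHR = 60.5° gives HR at -46.30° from the x-axis; with |HR| = 23.7, R = (27.02, -9.128). ∠HRP = 45.7° gives RP at 88.00° from the x-axis; with |RP| = 8.4, P = (27.31, -0.7334). The perpendicularity gives PZ at right angles to RP, so PZ runs at 178.0°; with |PZ| = 16.6, Z = (10.72, -0.1541). Then |VZ| = |Z − V| = 10.73.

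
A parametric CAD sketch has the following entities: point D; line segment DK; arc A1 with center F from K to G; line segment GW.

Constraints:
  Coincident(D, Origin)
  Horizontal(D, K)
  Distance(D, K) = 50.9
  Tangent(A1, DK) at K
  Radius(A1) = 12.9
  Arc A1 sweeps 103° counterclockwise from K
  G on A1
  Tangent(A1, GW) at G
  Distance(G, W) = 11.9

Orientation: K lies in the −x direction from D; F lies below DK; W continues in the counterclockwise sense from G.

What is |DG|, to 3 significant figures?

65.4

Tangency of A1 to DK means the radius FK is perpendicular to DK, so F = K + (0, -12.9) = (-50.9, -12.9). On A1, K sits at bearing 90° from F; a 103° counterclockwise sweep puts G at bearing 193°, so G = F + 12.9·(cos 193°, sin 193°) = (-63.5, -15.8). Then |DG| = |G − D| = 65.4.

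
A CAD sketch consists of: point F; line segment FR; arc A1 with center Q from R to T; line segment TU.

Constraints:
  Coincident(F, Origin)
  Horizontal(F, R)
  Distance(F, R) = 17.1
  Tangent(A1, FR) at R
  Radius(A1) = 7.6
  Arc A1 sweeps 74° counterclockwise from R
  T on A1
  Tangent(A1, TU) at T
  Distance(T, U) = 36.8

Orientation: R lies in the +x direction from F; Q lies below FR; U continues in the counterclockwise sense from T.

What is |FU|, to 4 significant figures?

40.88

F is at the origin; F and R share the same y with |FR| = 17.1 and R on the +x side, so R = (17.10, 0.000). Since A1 is tangent to FR there, QR ⟂ FR, so Q = R + (0, -7.6) = (17.10, -7.600). On A1, R sits at bearing 90° from Q; a 74° counterclockwise sweep puts T at bearing 164°, so T = Q + 7.6·(cos 164°, sin 164°) = (9.794, -5.505). The tangent condition forces QT to be normal to TU, so TU runs along (−sin 164°, cos 164°); with |TU| = 36.8, U = (-0.3490, -40.88). Then |FU| = |U − F| = 40.88.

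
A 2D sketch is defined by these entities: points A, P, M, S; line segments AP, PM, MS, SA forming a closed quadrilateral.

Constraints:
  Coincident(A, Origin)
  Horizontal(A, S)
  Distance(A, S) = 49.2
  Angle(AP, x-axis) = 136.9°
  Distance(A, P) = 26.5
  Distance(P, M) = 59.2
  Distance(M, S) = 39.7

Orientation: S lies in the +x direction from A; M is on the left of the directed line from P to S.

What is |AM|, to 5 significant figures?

52.450

Checks: |PM| = 59.20 ✓; |MS| = 39.70 ✓.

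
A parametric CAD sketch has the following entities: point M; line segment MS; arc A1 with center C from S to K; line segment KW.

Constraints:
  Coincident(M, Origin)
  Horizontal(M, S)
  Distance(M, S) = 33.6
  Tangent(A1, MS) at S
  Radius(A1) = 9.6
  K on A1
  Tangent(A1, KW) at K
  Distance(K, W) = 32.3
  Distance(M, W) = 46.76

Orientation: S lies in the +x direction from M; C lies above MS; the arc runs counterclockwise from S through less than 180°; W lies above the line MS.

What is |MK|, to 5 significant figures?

44.056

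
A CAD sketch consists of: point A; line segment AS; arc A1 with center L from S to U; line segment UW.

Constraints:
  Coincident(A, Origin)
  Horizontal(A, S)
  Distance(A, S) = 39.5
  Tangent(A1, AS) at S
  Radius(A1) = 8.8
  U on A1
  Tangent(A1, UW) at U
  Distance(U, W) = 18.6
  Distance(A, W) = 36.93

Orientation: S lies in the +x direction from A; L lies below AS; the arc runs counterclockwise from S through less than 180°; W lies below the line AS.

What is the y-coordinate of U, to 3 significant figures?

-6.97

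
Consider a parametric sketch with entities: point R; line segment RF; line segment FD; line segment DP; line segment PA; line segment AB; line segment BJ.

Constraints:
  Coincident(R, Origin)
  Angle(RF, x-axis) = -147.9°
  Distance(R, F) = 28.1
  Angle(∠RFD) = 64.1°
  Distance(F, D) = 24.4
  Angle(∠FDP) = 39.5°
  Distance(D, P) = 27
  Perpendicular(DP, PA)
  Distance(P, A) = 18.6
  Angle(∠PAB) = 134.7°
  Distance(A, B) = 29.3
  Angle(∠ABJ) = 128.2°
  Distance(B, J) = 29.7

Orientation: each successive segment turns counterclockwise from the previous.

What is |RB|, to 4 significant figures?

54.52

R is at the origin; RF runs at -147.9° with length 28.1, so F = (-23.80, -14.93). ∠RFD = 64.1° gives FD at -32.00° from the x-axis; with |FD| = 24.4, D = (-3.112, -27.86). ∠FDP = 39.5° gives DP at 108.5° from the x-axis; with |DP| = 27.0, P = (-11.68, -2.258). DP ⟂ PA, so PA runs at -161.5°; with |PA| = 18.6, A = (-29.32, -8.159). ∠PAB = 134.7° gives AB at -116.2° from the x-axis; with |AB| = 29.3, B = (-42.25, -34.45). Then |RB| = |B − R| = 54.52.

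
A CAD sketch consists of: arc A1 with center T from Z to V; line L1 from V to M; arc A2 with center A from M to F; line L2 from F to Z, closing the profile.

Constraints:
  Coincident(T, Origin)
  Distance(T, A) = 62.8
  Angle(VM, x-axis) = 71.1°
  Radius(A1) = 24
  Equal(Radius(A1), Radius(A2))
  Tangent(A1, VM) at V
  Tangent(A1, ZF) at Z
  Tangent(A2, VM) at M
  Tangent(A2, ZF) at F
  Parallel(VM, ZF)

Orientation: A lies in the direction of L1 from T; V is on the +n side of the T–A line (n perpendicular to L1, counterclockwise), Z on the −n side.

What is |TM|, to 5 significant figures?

67.230

The slot axis is L1's direction at 71.1°, so u = (cos 71.1°, sin 71.1°) = (0.32392, 0.94609) and n = (−sin 71.1°, cos 71.1°) = (-0.94609, 0.32392). T is at the origin and A lies 62.8 along u from T, so A = 62.8·u = (20.342, 59.414). Tangency of A1 to both parallel lines with radius 24.0 puts V and Z at T ± 24.0·n: V = (-22.706, 7.7740), Z = (22.706, -7.7740). Equal radii place M and F the same way about A: M = A + 24.0·n = (-2.3640, 67.188), F = A − 24.0·n = (43.048, 51.640). Then |TM| = |M − T| = 67.230.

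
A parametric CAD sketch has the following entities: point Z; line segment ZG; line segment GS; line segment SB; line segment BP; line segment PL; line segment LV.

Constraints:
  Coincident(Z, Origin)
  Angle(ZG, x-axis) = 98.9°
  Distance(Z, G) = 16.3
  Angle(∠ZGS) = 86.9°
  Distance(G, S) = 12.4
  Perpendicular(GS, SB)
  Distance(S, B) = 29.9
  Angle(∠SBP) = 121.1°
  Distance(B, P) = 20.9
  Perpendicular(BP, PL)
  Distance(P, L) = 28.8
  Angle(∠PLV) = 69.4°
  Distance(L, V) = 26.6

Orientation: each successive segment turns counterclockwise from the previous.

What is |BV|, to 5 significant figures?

19.848

Z is at the origin; ZG runs at 98.9° with length 16.3, so G = (-2.5218, 16.104). ∠ZGS = 86.9° gives GS at -168.00° from the x-axis; with |GS| = 12.4, S = (-14.651, 13.526). GS ⟂ SB, so SB runs at -78.000°; with |SB| = 29.9, B = (-8.4342, -15.721). ∠SBP = 121.1° gives BP at -19.100° from the x-axis; with |BP| = 20.9, P = (11.315, -22.560). BP ⟂ PL, so PL runs at 70.900°; with |PL| = 28.8, L = (20.739, 4.6547). ∠PLV = 69.4° gives LV at -178.50° from the x-axis; with |LV| = 26.6, V = (-5.8518, 3.9584). Then |BV| = |V − B| = 19.848.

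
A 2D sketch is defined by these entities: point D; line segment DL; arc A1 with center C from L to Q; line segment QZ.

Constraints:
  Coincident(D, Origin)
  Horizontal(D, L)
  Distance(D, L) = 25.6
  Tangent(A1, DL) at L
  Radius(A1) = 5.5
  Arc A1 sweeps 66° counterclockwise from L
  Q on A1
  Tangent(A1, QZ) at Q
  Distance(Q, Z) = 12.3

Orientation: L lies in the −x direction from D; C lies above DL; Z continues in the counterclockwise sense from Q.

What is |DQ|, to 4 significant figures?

20.83

Tangency of A1 to DL means the radius CL is perpendicular to DL, so C = L + (0, 5.5) = (-25.60, 5.500). On A1, L sits at bearing -90° from C; a 66° counterclockwise sweep puts Q at bearing -24°, so Q = C + 5.5·(cos -24°, sin -24°) = (-20.58, 3.263). Then |DQ| = |Q − D| = 20.83.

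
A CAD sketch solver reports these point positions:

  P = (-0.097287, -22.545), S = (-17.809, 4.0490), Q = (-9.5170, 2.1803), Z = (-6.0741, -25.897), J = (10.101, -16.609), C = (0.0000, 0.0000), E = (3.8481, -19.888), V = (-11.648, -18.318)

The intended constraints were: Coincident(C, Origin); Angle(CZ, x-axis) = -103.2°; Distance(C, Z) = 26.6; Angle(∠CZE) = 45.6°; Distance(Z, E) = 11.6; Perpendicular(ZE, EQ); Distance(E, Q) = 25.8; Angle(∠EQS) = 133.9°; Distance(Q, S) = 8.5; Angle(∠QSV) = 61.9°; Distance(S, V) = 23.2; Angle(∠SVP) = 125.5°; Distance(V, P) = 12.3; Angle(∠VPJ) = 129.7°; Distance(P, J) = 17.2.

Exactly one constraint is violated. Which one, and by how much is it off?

Distance(P, J) = 17.2 — off by 5.40.

C = (0.00, 0.00) ✓; CZ at -103.2° ✓; |CZ| = 26.60 ✓; ∠CZE = 45.60° ✓; |ZE| = 11.60 ✓; ∠(ZE, EQ) = 90.00° ✓; |EQ| = 25.80 ✓; ∠EQS = 133.9° ✓; |QS| = 8.500 ✓; ∠QSV = 61.90° ✓; |SV| = 23.20 ✓; ∠SVP = 125.5° ✓; |VP| = 12.30 ✓; ∠VPJ = 129.7° ✓; |PJ| = 11.80 ✗.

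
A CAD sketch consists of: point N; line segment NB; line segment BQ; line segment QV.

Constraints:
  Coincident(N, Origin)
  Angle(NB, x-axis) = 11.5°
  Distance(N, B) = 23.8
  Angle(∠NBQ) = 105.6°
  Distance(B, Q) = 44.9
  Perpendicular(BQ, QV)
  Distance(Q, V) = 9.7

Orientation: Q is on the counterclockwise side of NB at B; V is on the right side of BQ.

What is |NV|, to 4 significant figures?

60.79

N is at the origin; NB runs at 11.5° with length 23.8, so B = 23.8·(cos 11.5°, sin 11.5°) = (23.32, 4.745). ∠NBQ = 105.6°, so BQ runs at 11.5° + (180° − 105.6°) = 85.90° from the x-axis; with |BQ| = 44.9, Q = B + 44.9·(cos 85.90°, sin 85.90°) = (26.53, 49.53). BQ is perpendicular to QV; with |QV| = 9.7 on the right of BQ, V = Q + 9.7·(0.9974, -0.07150) = (36.21, 48.84). Then |NV| = |V − N| = 60.79.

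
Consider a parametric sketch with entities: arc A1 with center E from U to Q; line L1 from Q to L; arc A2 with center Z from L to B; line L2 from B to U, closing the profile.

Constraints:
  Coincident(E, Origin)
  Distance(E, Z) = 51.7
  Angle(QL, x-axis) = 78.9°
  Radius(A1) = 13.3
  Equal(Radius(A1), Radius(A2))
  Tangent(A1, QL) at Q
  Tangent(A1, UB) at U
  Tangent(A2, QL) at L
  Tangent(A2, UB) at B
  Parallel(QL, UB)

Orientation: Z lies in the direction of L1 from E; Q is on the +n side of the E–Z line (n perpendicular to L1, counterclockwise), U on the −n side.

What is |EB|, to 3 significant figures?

53.4

The slot axis is L1's direction at 78.9°, so u = (cos 78.9°, sin 78.9°) = (0.193, 0.981) and n = (−sin 78.9°, cos 78.9°) = (-0.981, 0.193). E is at the origin and Z lies 51.7 along u from E, so Z = 51.7·u = (9.95, 50.7). Tangency of A1 to both parallel lines with radius 13.3 puts Q and U at E ± 13.3·n: Q = (-13.1, 2.56), U = (13.1, -2.56). Equal radii place L and B the same way about Z: L = Z + 13.3·n = (-3.10, 53.3), B = Z − 13.3·n = (23.0, 48.2). Then |EB| = |B − E| = 53.4.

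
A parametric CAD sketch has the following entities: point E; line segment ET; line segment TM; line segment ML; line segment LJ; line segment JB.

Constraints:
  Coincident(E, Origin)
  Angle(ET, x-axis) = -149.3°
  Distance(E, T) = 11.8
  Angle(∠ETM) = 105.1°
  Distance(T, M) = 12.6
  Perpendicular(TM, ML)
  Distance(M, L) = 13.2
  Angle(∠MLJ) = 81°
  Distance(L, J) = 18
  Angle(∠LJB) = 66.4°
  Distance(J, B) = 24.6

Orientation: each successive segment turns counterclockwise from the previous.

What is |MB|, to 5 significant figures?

11.287

∠MLJ = 81.0° gives LJ at 114.60° from the x-axis; with |LJ| = 18.0, J = (-1.5372, 1.7557). ∠LJB = 66.4° gives JB at -131.80° from the x-axis; with |JB| = 24.6, B = (-17.934, -16.583). Then |MB| = |B − M| = 11.287.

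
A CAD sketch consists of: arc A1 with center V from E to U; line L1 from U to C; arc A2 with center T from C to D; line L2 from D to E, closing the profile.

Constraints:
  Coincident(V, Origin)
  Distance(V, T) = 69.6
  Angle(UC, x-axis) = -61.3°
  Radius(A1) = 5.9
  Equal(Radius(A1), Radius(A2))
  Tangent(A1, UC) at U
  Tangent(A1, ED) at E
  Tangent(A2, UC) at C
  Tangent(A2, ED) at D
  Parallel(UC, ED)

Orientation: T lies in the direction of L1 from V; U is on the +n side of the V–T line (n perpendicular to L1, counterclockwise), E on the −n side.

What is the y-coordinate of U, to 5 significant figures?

2.8333

The slot axis is L1's direction at -61.3°, so u = (cos -61.3°, sin -61.3°) = (0.48022, -0.87715) and n = (−sin -61.3°, cos -61.3°) = (0.87715, 0.48022). V is at the origin and T lies 69.6 along u from V, so T = 69.6·u = (33.424, -61.049). Tangency of A1 to both parallel lines with radius 5.9 puts U and E at V ± 5.9·n: U = (5.1752, 2.8333), E = (-5.1752, -2.8333). So U.y = 2.8333.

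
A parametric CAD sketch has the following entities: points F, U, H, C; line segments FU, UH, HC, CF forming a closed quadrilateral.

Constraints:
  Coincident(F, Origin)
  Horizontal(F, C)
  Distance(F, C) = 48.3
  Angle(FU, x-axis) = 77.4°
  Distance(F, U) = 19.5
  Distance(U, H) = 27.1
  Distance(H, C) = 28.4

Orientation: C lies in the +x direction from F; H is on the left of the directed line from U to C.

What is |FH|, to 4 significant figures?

38.46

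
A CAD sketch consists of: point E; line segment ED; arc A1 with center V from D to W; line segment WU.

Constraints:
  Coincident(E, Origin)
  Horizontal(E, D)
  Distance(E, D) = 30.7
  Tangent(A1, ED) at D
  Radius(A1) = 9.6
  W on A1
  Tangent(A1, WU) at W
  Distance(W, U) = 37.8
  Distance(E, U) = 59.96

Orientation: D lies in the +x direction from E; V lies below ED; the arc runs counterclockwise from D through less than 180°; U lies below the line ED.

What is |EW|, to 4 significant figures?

25.40

E is at the origin; E and D share the same y with |ED| = 30.7 and D on the +x side, so D = (30.70, 0.000). Since A1 is tangent to ED there, VD ⟂ ED, so V = D + (0, -9.6) = (30.70, -9.600). Since VW ⟂ WU (tangency), |VU| = √(9.6² + 37.8²) = 39.00 regardless of where W sits on A1. So U lies on both circle(E, 59.96) and circle(V, 39.00); the below-ED intersection is U = (35.53, -48.30). W is the foot of the tangent from U: W = (21.76, -13.10).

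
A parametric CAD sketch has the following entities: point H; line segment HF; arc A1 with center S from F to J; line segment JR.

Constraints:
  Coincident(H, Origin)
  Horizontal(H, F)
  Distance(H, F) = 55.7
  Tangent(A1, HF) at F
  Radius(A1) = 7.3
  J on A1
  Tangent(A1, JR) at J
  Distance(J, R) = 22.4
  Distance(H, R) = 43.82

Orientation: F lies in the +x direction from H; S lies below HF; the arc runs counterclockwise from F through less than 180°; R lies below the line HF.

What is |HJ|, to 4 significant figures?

49.63

Checks: |SF| = 7.300 ✓; |SJ| = 7.300 ✓; ∠(SJ, JR) = 90.00° ✓; |JR| = 22.40 ✓; |HR| = 43.82 ✓.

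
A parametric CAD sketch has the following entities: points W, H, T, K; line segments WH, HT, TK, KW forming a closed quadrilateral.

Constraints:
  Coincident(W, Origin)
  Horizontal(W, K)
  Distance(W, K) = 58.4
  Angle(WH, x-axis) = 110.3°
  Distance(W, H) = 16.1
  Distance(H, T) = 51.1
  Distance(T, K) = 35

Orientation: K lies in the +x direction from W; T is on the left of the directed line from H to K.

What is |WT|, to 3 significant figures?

53.1

Checks: |HT| = 51.10 ✓; |TK| = 35.00 ✓.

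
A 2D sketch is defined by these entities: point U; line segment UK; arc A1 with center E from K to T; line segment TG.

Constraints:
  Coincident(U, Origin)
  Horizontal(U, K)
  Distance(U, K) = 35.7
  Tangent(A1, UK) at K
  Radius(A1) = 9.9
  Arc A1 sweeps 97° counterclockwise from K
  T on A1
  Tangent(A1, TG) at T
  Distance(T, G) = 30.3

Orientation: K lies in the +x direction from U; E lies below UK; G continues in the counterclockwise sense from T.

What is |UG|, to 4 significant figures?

50.70

On A1, K sits at bearing 90° from E; a 97° counterclockwise sweep puts T at bearing 187°, so T = E + 9.9·(cos 187°, sin 187°) = (25.87, -11.11). A1 meets TG tangentially, so ET is at right angles to TG, so TG runs along (−sin 187°, cos 187°); with |TG| = 30.3, G = (29.57, -41.18). Then |UG| = |G − U| = 50.70.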